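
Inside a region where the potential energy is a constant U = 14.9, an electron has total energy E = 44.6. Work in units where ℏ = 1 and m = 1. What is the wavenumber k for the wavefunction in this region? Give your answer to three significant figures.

With E > U the solution is oscillatory, ψ ∝ e^{±ikx} with k = √(2m(E − U))/ℏ.
k = √(2 × 1 × 29.7) = 7.707.

k = 7.71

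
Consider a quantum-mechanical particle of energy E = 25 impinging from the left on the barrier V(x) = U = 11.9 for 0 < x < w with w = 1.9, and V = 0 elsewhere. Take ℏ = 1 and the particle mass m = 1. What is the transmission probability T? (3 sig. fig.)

Above the barrier the interior wavenumber is k₂ = √(2m(E − U))/ℏ = 5.119, giving phase k₂w = 9.725.
T = [1 + U² sin²(k₂w) / (4E(E − U))]⁻¹ = 1/1.009 = 0.991.

T = 0.991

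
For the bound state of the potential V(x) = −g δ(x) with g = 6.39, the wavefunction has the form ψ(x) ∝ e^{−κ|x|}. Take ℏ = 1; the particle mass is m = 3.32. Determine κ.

κ = 21.2

Integrate −(ℏ²/2m)ψ'' − gδ(x)ψ = Eψ from −ε to +ε: the ψ'' term gives ψ'(0⁺) − ψ'(0⁻) and the δ term gives −(2mg/ℏ²)ψ(0).
With ψ ∝ e^{−κ|x|} this yields −2κ = −2mg/ℏ², so κ = mg/ℏ² = 21.21.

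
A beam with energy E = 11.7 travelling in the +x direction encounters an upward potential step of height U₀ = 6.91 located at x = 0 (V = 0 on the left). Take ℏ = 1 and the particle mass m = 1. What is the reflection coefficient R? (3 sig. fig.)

R = 0.0482

The wavenumbers are k₁ = √(2mE)/ℏ = 4.837 on the left and k₂ = √(2m(E − U₀))/ℏ = 3.095 on the right.
Matching ψ and ψ′ at x = 0 gives r = (k₁ − k₂)/(k₁ + k₂), so R = r² = 0.04824 and T = 1 − R = 0.9518.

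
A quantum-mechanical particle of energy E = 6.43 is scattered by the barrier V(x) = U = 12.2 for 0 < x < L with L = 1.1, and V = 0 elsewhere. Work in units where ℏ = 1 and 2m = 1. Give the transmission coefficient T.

T = 0.0200

E < U: inside the barrier ψ ∝ e^{±κx} with κ = √(2m(U − E))/ℏ = 2.402.
κL = 2.642, sinh(κL) = 6.987.
Matching ψ, ψ′ at both faces gives T = [1 + U² sinh²(κL) / (4E(U − E))]⁻¹ = 1/49.96 = 0.0200.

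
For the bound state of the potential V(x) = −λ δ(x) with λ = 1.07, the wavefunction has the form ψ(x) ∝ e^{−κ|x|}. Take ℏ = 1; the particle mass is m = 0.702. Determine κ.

κ = 0.751

Integrate −(ℏ²/2m)ψ'' − λδ(x)ψ = Eψ from −ε to +ε: the ψ'' term gives ψ'(0⁺) − ψ'(0⁻) and the δ term gives −(2mλ/ℏ²)ψ(0).
With ψ ∝ e^{−κ|x|} this yields −2κ = −2mλ/ℏ², so κ = mλ/ℏ² = 0.7511.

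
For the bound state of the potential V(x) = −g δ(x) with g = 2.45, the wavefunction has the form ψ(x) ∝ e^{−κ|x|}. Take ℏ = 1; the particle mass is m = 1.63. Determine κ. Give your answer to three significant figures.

κ = 3.99

Integrate −(ℏ²/2m)ψ'' − gδ(x)ψ = Eψ from −ε to +ε: the ψ'' term gives ψ'(0⁺) − ψ'(0⁻) and the δ term gives −(2mg/ℏ²)ψ(0).
With ψ ∝ e^{−κ|x|} this yields −2κ = −2mg/ℏ², so κ = mg/ℏ² = 3.994.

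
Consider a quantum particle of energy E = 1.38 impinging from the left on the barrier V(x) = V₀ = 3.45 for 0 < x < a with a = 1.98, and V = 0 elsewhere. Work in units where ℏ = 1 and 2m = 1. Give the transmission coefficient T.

T = 0.0128

Since E < V₀ the interior solution is evanescent with decay constant κ = √(2m(V₀ − E))/ℏ = 1.439.
κa = 2.849, sinh(κa) = 8.604.
The exact tunnelling result is T⁻¹ = 1 + V₀² sinh²(κa) / [4E(V₀ − E)] = 78.11, so T = 0.0128.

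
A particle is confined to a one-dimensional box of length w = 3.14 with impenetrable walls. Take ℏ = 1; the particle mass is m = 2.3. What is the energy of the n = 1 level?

E = 0.218

The infinite-well eigenfunctions ψ_n = √(2/w) sin(nπx/w) vanish at both walls, giving E_n = n²π²ℏ²/(2mw²).
E_1 = 1² × π² / (2 × 2.3 × 3.14²) = 0.2176.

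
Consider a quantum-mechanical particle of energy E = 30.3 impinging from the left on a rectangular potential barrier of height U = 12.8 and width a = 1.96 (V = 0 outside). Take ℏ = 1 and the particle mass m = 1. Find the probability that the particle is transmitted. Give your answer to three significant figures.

E > U: inside the barrier k₂ = √(2m(E − U))/ℏ = 5.916, k₂a = 11.60.
T = [1 + U² sin²(k₂a) / (4E(E − U))]⁻¹ = 1/1.053 = 0.950.

T = 0.950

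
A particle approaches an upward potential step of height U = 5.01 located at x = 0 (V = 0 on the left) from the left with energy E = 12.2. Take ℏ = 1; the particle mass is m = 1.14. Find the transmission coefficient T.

The wavenumbers are k₁ = √(2mE)/ℏ = 5.274 on the left and k₂ = √(2m(E − U))/ℏ = 4.049 on the right.
Matching ψ and ψ′ at x = 0 gives r = (k₁ − k₂)/(k₁ + k₂), so R = r² = 0.01727 and T = 1 − R = 0.9827.

T = 0.983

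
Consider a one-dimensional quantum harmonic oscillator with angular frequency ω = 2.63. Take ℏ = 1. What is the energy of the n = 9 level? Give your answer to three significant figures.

E = 25.0

The oscillator eigenvalues are E_n = ℏω(n + ½), so E_9 = 2.63 × 9.5 = 24.99.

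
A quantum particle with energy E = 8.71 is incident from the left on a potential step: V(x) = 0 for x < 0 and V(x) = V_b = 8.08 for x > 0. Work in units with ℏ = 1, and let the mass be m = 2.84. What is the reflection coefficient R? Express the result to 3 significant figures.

R = 0.332

On each side the TISE gives plane waves with k = √(2m(E − V))/ℏ: k₁ = √(2·2.84·8.71) = 7.034, k₂ = √(2·2.84·0.63) = 1.892.
Continuity of ψ and ψ′ at the step yields the reflection amplitude r = (k₁ − k₂)/(k₁ + k₂) = 0.5761; thus R = |r|² = 0.3319, T = 0.6681.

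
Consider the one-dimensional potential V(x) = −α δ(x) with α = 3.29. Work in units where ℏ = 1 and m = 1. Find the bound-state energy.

For x ≠ 0 the bound state is ψ ∝ e^{−κ|x|}; integrating the TISE across the delta gives the cusp condition 2κ = 2mα/ℏ², so κ = 3.290.
Then E = −ℏ²κ²/(2m) = −mα²/(2ℏ²) = -5.412.

E = -5.41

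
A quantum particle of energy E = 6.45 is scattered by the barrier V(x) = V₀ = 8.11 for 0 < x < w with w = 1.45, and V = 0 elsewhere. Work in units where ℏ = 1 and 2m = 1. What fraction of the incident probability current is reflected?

R = 0.939

E < V₀: inside the barrier ψ ∝ e^{±κx} with κ = √(2m(V₀ − E))/ℏ = 1.288.
κw = 1.868, sinh(κw) = 3.161.
Matching ψ, ψ′ at both faces gives T = [1 + V₀² sinh²(κw) / (4E(V₀ − E))]⁻¹ = 1/16.35 = 0.0612.
R = 1 − T = 0.939.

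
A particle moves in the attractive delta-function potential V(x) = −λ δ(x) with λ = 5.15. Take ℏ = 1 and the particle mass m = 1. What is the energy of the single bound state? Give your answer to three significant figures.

For x ≠ 0 the bound state is ψ ∝ e^{−κ|x|}; integrating the TISE across the delta gives the cusp condition 2κ = 2mλ/ℏ², so κ = 5.150.
Then E = −ℏ²κ²/(2m) = −mλ²/(2ℏ²) = -13.26.

E = -13.3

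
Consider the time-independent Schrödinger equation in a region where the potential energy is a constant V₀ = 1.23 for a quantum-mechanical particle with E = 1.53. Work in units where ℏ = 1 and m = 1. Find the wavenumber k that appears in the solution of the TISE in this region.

k = 0.775

With E > V₀ the solution is oscillatory, ψ ∝ e^{±ikx} with k = √(2m(E − V₀))/ℏ.
k = √(2 × 1 × 0.3) = 0.7746.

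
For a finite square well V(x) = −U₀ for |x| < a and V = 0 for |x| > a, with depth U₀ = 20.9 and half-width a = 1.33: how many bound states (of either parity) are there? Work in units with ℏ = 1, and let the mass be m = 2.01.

N = 8

Define the well-strength parameter z₀ = (a/ℏ)√(2mU₀) = 1.33 × √(2·2.01·20.9) = 12.19.
A new bound state (alternating even/odd) appears each time z₀ passes a multiple of π/2, so N = ⌊2z₀/π⌋ + 1 = ⌊7.761⌋ + 1 = 8.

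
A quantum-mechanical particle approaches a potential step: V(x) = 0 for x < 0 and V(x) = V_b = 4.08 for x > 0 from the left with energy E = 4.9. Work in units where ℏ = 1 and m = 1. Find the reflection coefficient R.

The wavenumbers are k₁ = √(2mE)/ℏ = 3.130 on the left and k₂ = √(2m(E − V_b))/ℏ = 1.281 on the right.
Continuity of ψ and ψ′ at the step yields the reflection amplitude r = (k₁ − k₂)/(k₁ + k₂) = 0.4194; thus R = |r|² = 0.1759, T = 0.8241.

R = 0.176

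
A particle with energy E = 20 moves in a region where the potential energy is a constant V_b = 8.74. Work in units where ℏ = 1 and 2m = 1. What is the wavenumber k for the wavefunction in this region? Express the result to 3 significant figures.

k = 3.36

With E > V_b the solution is oscillatory, ψ ∝ e^{±ikx} with k = √(2m(E − V_b))/ℏ.
k = √(2 × 0.5 × 11.26) = 3.356.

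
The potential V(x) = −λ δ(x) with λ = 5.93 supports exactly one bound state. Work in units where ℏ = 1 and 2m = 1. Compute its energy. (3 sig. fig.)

E = -8.79

For x ≠ 0 the bound state is ψ ∝ e^{−κ|x|}; integrating the TISE across the delta gives the cusp condition 2κ = 2mλ/ℏ², so κ = 2.965.
Then E = −ℏ²κ²/(2m) = −mλ²/(2ℏ²) = -8.791.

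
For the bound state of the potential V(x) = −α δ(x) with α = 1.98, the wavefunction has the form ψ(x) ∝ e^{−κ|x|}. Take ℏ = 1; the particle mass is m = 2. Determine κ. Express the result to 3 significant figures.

κ = 3.96

Integrating the TISE across x = 0 gives the cusp condition ψ'(0⁺) − ψ'(0⁻) = −(2mα/ℏ²)ψ(0).
With ψ ∝ e^{−κ|x|} this yields −2κ = −2mα/ℏ², so κ = mα/ℏ² = 3.960.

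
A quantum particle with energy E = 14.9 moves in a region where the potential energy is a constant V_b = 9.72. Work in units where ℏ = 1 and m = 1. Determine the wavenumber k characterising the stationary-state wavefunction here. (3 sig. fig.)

k = 3.22

With E > V_b the solution is oscillatory, ψ ∝ e^{±ikx} with k = √(2m(E − V_b))/ℏ.
k = √(2 × 1 × 5.18) = 3.219.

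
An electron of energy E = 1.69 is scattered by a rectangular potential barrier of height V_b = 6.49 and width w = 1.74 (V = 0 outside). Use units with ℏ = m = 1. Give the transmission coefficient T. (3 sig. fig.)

T = 0.0000640

E < V_b: inside the barrier ψ ∝ e^{±κx} with κ = √(2m(V_b − E))/ℏ = 3.098.
κw = 5.391, sinh(κw) = 109.7.
The exact tunnelling result is T⁻¹ = 1 + V_b² sinh²(κw) / [4E(V_b − E)] = 15630, so T = 0.0000640.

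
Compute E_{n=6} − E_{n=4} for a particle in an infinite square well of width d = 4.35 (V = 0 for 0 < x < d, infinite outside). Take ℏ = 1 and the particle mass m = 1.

ΔE = 5.22

E_n = n²π²ℏ²/(2md²), so ΔE = (6² − 4²) π²ℏ²/(2md²).
ΔE = 20 × π² / (2 × 1 × 4.35²) = 5.216.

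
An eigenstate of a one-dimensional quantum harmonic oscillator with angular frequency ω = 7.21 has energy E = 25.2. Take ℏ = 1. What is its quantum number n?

n = 3

E_n = ℏω(n + ½) ⇒ n = E/(ℏω) − ½ = 25.2/7.21 − 0.5 = 2.995 → n = 3.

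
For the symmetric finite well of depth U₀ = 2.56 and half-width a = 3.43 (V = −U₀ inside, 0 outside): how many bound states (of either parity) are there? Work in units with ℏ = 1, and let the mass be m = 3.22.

The dimensionless depth is z₀ = a√(2mU₀)/ℏ = 3.43 × √(16.49) = 13.93.
The even/odd transcendental equations gain one root per π/2 in z₀, giving N = 1 + ⌊2z₀/π⌋ = 1 + ⌊8.866⌋ = 9.

N = 9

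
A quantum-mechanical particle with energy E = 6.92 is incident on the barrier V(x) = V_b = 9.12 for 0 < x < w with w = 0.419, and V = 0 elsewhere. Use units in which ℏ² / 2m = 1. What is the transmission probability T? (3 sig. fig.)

T = 0.625

Since E < V_b the interior solution is evanescent with decay constant κ = √(2m(V_b − E))/ℏ = 1.483.
κw = 0.6215, sinh(κw) = 0.6623.
Matching ψ, ψ′ at both faces gives T = [1 + V_b² sinh²(κw) / (4E(V_b − E))]⁻¹ = 1/1.599 = 0.625.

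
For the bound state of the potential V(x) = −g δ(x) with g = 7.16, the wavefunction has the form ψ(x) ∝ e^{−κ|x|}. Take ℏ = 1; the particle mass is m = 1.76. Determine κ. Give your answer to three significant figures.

Integrating the TISE across x = 0 gives the cusp condition ψ'(0⁺) − ψ'(0⁻) = −(2mg/ℏ²)ψ(0).
With ψ ∝ e^{−κ|x|} this yields −2κ = −2mg/ℏ², so κ = mg/ℏ² = 12.60.

κ = 12.6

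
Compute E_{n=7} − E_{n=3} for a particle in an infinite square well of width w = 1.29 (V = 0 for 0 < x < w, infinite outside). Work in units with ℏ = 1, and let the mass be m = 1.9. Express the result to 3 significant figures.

ΔE = 62.4

E_n = n²π²ℏ²/(2mw²), so ΔE = (7² − 3²) π²ℏ²/(2mw²).
ΔE = 40 × π² / (2 × 1.9 × 1.29²) = 62.43.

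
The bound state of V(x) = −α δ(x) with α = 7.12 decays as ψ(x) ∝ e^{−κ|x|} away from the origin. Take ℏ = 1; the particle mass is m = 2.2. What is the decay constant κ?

κ = 15.7

Integrate −(ℏ²/2m)ψ'' − αδ(x)ψ = Eψ from −ε to +ε: the ψ'' term gives ψ'(0⁺) − ψ'(0⁻) and the δ term gives −(2mα/ℏ²)ψ(0).
With ψ ∝ e^{−κ|x|} this yields −2κ = −2mα/ℏ², so κ = mα/ℏ² = 15.66.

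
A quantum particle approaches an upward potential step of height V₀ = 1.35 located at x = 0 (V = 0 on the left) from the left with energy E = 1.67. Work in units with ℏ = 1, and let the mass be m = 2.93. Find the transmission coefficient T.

T = 0.847

The wavenumbers are k₁ = √(2mE)/ℏ = 3.128 on the left and k₂ = √(2m(E − V₀))/ℏ = 1.369 on the right.
Matching ψ and ψ′ at x = 0 gives r = (k₁ − k₂)/(k₁ + k₂), so R = r² = 0.1529 and T = 1 − R = 0.8471.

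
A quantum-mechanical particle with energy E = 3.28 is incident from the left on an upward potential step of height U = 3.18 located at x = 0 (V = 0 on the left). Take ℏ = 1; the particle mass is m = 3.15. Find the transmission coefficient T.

On each side the TISE gives plane waves with k = √(2m(E − V))/ℏ: k₁ = √(2·3.15·3.28) = 4.546, k₂ = √(2·3.15·0.1) = 0.7937.
Continuity of ψ and ψ′ at the step yields the reflection amplitude r = (k₁ − k₂)/(k₁ + k₂) = 0.7027; thus R = |r|² = 0.4938, T = 0.5062.

T = 0.506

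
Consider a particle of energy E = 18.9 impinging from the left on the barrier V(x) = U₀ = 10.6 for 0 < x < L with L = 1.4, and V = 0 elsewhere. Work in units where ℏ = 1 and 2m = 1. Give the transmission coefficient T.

E > U₀: inside the barrier k₂ = √(2m(E − U₀))/ℏ = 2.881, k₂L = 4.033.
T = [1 + U₀² sin²(k₂L) / (4E(E − U₀))]⁻¹ = 1/1.108 = 0.902.

T = 0.902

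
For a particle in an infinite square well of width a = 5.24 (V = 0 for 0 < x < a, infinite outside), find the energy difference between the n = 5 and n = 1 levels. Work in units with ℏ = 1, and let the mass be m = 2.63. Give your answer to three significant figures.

E_n = n²π²ℏ²/(2ma²), so ΔE = (5² − 1²) π²ℏ²/(2ma²).
ΔE = 24 × π² / (2 × 2.63 × 5.24²) = 1.640.

ΔE = 1.64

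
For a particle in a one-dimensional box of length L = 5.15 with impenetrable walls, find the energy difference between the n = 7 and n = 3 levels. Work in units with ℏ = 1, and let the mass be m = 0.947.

E_n = n²π²ℏ²/(2mL²), so ΔE = (7² − 3²) π²ℏ²/(2mL²).
ΔE = 40 × π² / (2 × 0.947 × 5.15²) = 7.859.

ΔE = 7.86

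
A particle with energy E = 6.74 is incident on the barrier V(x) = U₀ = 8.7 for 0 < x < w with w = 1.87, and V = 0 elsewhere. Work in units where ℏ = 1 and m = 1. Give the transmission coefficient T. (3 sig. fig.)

Since E < U₀ the interior solution is evanescent with decay constant κ = √(2m(U₀ − E))/ℏ = 1.980.
κw = 3.702, sinh(κw) = 20.26.
Matching ψ, ψ′ at both faces gives T = [1 + U₀² sinh²(κw) / (4E(U₀ − E))]⁻¹ = 1/589.0 = 0.00170.

T = 0.00170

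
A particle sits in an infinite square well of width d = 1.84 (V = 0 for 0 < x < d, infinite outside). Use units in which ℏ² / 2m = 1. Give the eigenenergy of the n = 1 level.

Requiring ψ(0) = ψ(d) = 0 quantises k = nπ/d, hence E_n = ℏ²k²/2m = n²π²ℏ²/(2md²).
E_1 = 1² × π² / (2 × 0.5 × 1.84²) = 2.915.

E = 2.92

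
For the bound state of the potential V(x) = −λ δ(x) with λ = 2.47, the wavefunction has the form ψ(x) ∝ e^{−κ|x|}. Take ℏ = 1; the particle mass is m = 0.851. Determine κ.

κ = 2.10

Integrating the TISE across x = 0 gives the cusp condition ψ'(0⁺) − ψ'(0⁻) = −(2mλ/ℏ²)ψ(0).
With ψ ∝ e^{−κ|x|} this yields −2κ = −2mλ/ℏ², so κ = mλ/ℏ² = 2.102.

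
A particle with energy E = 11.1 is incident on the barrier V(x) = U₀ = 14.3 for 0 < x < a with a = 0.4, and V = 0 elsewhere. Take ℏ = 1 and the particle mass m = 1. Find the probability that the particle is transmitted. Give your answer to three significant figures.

Since E < U₀ the interior solution is evanescent with decay constant κ = √(2m(U₀ − E))/ℏ = 2.530.
κa = 1.012, sinh(κa) = 1.194.
The exact tunnelling result is T⁻¹ = 1 + U₀² sinh²(κa) / [4E(U₀ − E)] = 3.051, so T = 0.328.

T = 0.328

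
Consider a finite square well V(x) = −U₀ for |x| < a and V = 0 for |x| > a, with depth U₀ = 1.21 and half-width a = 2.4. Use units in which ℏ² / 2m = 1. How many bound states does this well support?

N = 2

The dimensionless depth is z₀ = a√(2mU₀)/ℏ = 2.4 × √(1.210) = 2.640.
The even/odd transcendental equations gain one root per π/2 in z₀, giving N = 1 + ⌊2z₀/π⌋ = 1 + ⌊1.681⌋ = 2.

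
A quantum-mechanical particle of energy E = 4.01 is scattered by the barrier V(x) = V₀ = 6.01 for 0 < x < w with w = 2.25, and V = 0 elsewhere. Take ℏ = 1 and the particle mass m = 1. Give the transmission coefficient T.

T = 0.000438

E < V₀: inside the barrier ψ ∝ e^{±κx} with κ = √(2m(V₀ − E))/ℏ = 2.000.
κw = 4.500, sinh(κw) = 45.00.
Matching ψ, ψ′ at both faces gives T = [1 + V₀² sinh²(κw) / (4E(V₀ − E))]⁻¹ = 1/2281 = 0.000438.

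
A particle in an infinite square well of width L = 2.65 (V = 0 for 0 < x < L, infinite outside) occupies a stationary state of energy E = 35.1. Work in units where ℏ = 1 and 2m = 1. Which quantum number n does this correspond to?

n = 5

For an infinite well E_n = n²π²ℏ²/(2mL²), so n = (L/πℏ)√(2mE).
n = (2.65/π) × √(2 × 0.5 × 35.1) = 4.997 → n = 5.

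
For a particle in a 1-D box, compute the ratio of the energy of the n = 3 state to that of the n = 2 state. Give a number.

2.25

E_n = n²π²ℏ²/(2mL²) so the ratio is n₂²/n₁² = 9/4 = 2.25.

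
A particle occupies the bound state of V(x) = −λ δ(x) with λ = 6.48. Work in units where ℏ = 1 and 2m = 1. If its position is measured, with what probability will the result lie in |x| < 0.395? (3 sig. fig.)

P = 0.923

The normalised bound state is ψ = √κ e^{−κ|x|} with κ = mλ/ℏ² = 3.240.
P(|x| < d) = ∫_{−d}^{d} κ e^{−2κ|x|} dx = 1 − e^{−2κd} = 1 − e^{−2.560} = 0.9227.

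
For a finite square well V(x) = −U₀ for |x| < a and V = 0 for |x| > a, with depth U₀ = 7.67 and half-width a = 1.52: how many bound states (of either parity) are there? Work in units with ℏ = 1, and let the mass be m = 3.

N = 7

The dimensionless depth is z₀ = a√(2mU₀)/ℏ = 1.52 × √(46.02) = 10.31.
The even/odd transcendental equations gain one root per π/2 in z₀, giving N = 1 + ⌊2z₀/π⌋ = 1 + ⌊6.564⌋ = 7.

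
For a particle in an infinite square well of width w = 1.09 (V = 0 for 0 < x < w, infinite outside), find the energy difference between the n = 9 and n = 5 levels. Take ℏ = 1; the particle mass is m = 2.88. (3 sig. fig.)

ΔE = 80.8

E_n = n²π²ℏ²/(2mw²), so ΔE = (9² − 5²) π²ℏ²/(2mw²).
ΔE = 56 × π² / (2 × 2.88 × 1.09²) = 80.76.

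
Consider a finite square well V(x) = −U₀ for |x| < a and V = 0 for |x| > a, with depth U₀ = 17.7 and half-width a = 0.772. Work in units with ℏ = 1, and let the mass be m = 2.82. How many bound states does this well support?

N = 5

The dimensionless depth is z₀ = a√(2mU₀)/ℏ = 0.772 × √(99.83) = 7.713.
The even/odd transcendental equations gain one root per π/2 in z₀, giving N = 1 + ⌊2z₀/π⌋ = 1 + ⌊4.910⌋ = 5.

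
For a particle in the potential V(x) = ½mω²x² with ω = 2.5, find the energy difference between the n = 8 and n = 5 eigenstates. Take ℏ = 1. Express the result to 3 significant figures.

E_n = ℏω(n + ½), so ΔE = (8 − 5) ℏω = 3 × 2.5 = 7.500.

ΔE = 7.50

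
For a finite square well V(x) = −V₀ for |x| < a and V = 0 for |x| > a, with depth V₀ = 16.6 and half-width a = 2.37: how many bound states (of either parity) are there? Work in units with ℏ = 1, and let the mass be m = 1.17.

N = 10

The dimensionless depth is z₀ = a√(2mV₀)/ℏ = 2.37 × √(38.84) = 14.77.
The even/odd transcendental equations gain one root per π/2 in z₀, giving N = 1 + ⌊2z₀/π⌋ = 1 + ⌊9.404⌋ = 10.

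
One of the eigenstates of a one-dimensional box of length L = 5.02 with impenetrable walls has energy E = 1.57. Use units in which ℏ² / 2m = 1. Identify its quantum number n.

n = 2

From E_n = n²π²ℏ²/(2mL²) invert to n = √(2mL²E)/(πℏ).
n = (5.02/π) × √(2 × 0.5 × 1.57) = 2.002 → n = 2.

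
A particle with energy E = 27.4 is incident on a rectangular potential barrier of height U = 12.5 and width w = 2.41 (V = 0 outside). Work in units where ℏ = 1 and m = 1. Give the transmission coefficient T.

T = 0.971

E > U: inside the barrier k₂ = √(2m(E − U))/ℏ = 5.459, k₂w = 13.16.
T = [1 + U² sin²(k₂w) / (4E(E − U))]⁻¹ = 1/1.030 = 0.971.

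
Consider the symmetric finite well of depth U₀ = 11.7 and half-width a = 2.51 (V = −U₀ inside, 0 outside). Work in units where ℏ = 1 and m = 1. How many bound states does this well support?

Define the well-strength parameter z₀ = (a/ℏ)√(2mU₀) = 2.51 × √(2·1·11.7) = 12.14.
A new bound state (alternating even/odd) appears each time z₀ passes a multiple of π/2, so N = ⌊2z₀/π⌋ + 1 = ⌊7.730⌋ + 1 = 8.

N = 8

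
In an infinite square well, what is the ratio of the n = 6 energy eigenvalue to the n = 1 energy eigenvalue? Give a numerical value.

Since E_n ∝ n², the ratio is (6/1)² = 36.

36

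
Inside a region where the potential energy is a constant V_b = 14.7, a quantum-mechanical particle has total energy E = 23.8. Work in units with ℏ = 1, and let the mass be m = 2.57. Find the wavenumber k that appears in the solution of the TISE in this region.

With E > V_b the solution is oscillatory, ψ ∝ e^{±ikx} with k = √(2m(E − V_b))/ℏ.
k = √(2 × 2.57 × 9.1) = 6.839.

k = 6.84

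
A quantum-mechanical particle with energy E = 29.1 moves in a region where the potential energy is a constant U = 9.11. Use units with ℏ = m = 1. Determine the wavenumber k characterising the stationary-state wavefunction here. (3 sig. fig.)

k = 6.32

With E > U the solution is oscillatory, ψ ∝ e^{±ikx} with k = √(2m(E − U))/ℏ.
k = √(2 × 1 × 19.99) = 6.323.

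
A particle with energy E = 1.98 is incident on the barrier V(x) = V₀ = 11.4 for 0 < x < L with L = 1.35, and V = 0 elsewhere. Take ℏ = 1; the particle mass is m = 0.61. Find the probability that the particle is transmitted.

T = 0.000243

E < V₀: inside the barrier ψ ∝ e^{±κx} with κ = √(2m(V₀ − E))/ℏ = 3.390.
κL = 4.577, sinh(κL) = 48.58.
The exact tunnelling result is T⁻¹ = 1 + V₀² sinh²(κL) / [4E(V₀ − E)] = 4113, so T = 0.000243.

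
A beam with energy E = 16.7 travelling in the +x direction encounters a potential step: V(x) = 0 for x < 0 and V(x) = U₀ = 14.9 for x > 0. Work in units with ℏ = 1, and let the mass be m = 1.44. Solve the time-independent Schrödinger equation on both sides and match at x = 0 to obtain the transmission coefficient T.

T = 0.744

The wavenumbers are k₁ = √(2mE)/ℏ = 6.935 on the left and k₂ = √(2m(E − U₀))/ℏ = 2.277 on the right.
Matching ψ and ψ′ at x = 0 gives r = (k₁ − k₂)/(k₁ + k₂), so R = r² = 0.2557 and T = 1 − R = 0.7443.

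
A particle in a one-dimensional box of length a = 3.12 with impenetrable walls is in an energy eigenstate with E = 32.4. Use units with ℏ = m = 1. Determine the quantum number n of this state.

n = 8

From E_n = n²π²ℏ²/(2ma²) invert to n = √(2ma²E)/(πℏ).
n = (3.12/π) × √(2 × 1 × 32.4) = 7.995 → n = 8.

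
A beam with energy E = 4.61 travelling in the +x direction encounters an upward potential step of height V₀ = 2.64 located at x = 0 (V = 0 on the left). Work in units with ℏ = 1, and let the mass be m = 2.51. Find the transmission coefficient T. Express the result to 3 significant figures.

T = 0.956

The wavenumbers are k₁ = √(2mE)/ℏ = 4.811 on the left and k₂ = √(2m(E − V₀))/ℏ = 3.145 on the right.
Continuity of ψ and ψ′ at the step yields the reflection amplitude r = (k₁ − k₂)/(k₁ + k₂) = 0.2094; thus R = |r|² = 0.04385, T = 0.9561.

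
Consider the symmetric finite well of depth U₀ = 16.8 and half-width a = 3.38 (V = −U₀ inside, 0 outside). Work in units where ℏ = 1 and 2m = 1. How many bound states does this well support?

N = 9

Define the well-strength parameter z₀ = (a/ℏ)√(2mU₀) = 3.38 × √(2·0.5·16.8) = 13.85.
The even/odd transcendental equations gain one root per π/2 in z₀, giving N = 1 + ⌊2z₀/π⌋ = 1 + ⌊8.820⌋ = 9.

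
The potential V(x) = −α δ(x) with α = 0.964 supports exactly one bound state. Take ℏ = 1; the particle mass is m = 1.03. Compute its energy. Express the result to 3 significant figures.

For x ≠ 0 the bound state is ψ ∝ e^{−κ|x|}; integrating the TISE across the delta gives the cusp condition 2κ = 2mα/ℏ², so κ = 0.9929.
Then E = −ℏ²κ²/(2m) = −mα²/(2ℏ²) = -0.4786.

E = -0.479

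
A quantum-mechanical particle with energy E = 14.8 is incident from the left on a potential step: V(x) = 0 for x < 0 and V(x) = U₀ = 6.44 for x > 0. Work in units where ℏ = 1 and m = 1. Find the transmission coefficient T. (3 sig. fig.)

The wavenumbers are k₁ = √(2mE)/ℏ = 5.441 on the left and k₂ = √(2m(E − U₀))/ℏ = 4.089 on the right.
Matching ψ and ψ′ at x = 0 gives r = (k₁ − k₂)/(k₁ + k₂), so R = r² = 0.02012 and T = 1 − R = 0.9799.

T = 0.980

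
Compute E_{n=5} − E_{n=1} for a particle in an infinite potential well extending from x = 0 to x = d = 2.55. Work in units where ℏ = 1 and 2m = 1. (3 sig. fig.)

E_n = n²π²ℏ²/(2md²), so ΔE = (5² − 1²) π²ℏ²/(2md²).
ΔE = 24 × π² / (2 × 0.5 × 2.55²) = 36.43.

ΔE = 36.4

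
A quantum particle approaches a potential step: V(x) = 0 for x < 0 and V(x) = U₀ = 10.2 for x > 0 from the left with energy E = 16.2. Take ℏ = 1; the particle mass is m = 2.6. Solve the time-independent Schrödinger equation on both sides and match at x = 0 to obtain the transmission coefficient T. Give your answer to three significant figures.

T = 0.941

The wavenumbers are k₁ = √(2mE)/ℏ = 9.178 on the left and k₂ = √(2m(E − U₀))/ℏ = 5.586 on the right.
Continuity of ψ and ψ′ at the step yields the reflection amplitude r = (k₁ − k₂)/(k₁ + k₂) = 0.2433; thus R = |r|² = 0.05921, T = 0.9408.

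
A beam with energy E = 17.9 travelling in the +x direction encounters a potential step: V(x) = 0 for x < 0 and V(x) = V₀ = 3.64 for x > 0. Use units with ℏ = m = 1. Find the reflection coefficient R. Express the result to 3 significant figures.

R = 0.00322

The wavenumbers are k₁ = √(2mE)/ℏ = 5.983 on the left and k₂ = √(2m(E − V₀))/ℏ = 5.340 on the right.
Continuity of ψ and ψ′ at the step yields the reflection amplitude r = (k₁ − k₂)/(k₁ + k₂) = 0.05677; thus R = |r|² = 0.003223, T = 0.9968.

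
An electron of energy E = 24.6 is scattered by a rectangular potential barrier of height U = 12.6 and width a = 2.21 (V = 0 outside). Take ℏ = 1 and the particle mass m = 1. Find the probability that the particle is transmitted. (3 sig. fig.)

T = 0.884

E > U: inside the barrier k₂ = √(2m(E − U))/ℏ = 4.899, k₂a = 10.83.
T = [1 + U² sin²(k₂a) / (4E(E − U))]⁻¹ = 1/1.131 = 0.884.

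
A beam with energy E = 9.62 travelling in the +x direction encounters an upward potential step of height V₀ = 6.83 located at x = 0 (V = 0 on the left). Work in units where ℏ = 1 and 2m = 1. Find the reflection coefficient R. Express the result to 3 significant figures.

R = 0.0900

On each side the TISE gives plane waves with k = √(2m(E − V))/ℏ: k₁ = √(2·½·9.62) = 3.102, k₂ = √(2·½·2.79) = 1.670.
Matching ψ and ψ′ at x = 0 gives r = (k₁ − k₂)/(k₁ + k₂), so R = r² = 0.08996 and T = 1 − R = 0.9100.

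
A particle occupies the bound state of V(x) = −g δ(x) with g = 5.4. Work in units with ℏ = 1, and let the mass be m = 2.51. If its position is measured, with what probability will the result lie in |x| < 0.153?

The normalised bound state is ψ = √κ e^{−κ|x|} with κ = mg/ℏ² = 13.55.
P(|x| < d) = ∫_{−d}^{d} κ e^{−2κ|x|} dx = 1 − e^{−2κd} = 1 − e^{−4.148} = 0.9842.

P = 0.984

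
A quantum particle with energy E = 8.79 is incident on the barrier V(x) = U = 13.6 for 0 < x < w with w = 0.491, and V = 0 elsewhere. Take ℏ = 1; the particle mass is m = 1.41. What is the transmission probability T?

E < U: inside the barrier ψ ∝ e^{±κx} with κ = √(2m(U − E))/ℏ = 3.683.
κw = 1.808, sinh(κw) = 2.968.
Matching ψ, ψ′ at both faces gives T = [1 + U² sinh²(κw) / (4E(U − E))]⁻¹ = 1/10.64 = 0.0940.

T = 0.0940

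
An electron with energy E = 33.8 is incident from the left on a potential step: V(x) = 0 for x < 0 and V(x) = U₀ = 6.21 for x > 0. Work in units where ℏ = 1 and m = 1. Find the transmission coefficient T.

T = 0.997

The wavenumbers are k₁ = √(2mE)/ℏ = 8.222 on the left and k₂ = √(2m(E − U₀))/ℏ = 7.428 on the right.
Matching ψ and ψ′ at x = 0 gives r = (k₁ − k₂)/(k₁ + k₂), so R = r² = 0.002571 and T = 1 − R = 0.9974.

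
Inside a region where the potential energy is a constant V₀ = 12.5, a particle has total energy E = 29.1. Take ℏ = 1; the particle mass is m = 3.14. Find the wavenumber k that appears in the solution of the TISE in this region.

k = 10.2

With E > V₀ the solution is oscillatory, ψ ∝ e^{±ikx} with k = √(2m(E − V₀))/ℏ.
k = √(2 × 3.14 × 16.6) = 10.21.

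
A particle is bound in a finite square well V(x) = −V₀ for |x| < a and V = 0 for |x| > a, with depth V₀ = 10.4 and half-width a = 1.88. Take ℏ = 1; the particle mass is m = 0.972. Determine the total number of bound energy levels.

N = 6

The dimensionless depth is z₀ = a√(2mV₀)/ℏ = 1.88 × √(20.22) = 8.453.
The even/odd transcendental equations gain one root per π/2 in z₀, giving N = 1 + ⌊2z₀/π⌋ = 1 + ⌊5.381⌋ = 6.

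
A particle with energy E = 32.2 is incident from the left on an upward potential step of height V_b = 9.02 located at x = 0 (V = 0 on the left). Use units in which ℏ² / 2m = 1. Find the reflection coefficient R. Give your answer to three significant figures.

The wavenumbers are k₁ = √(2mE)/ℏ = 5.675 on the left and k₂ = √(2m(E − V_b))/ℏ = 4.815 on the right.
Matching ψ and ψ′ at x = 0 gives r = (k₁ − k₂)/(k₁ + k₂), so R = r² = 0.006721 and T = 1 − R = 0.9933.

R = 0.00672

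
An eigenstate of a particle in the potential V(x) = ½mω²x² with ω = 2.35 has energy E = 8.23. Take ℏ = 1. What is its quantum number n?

E_n = ℏω(n + ½) ⇒ n = E/(ℏω) − ½ = 8.23/2.35 − 0.5 = 3.002 → n = 3.

n = 3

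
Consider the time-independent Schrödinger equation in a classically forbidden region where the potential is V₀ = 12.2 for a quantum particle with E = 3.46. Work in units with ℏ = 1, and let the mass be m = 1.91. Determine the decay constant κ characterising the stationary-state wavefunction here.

Since E < V₀ the TISE in this region is ψ'' = κ²ψ with κ = √(2m(V₀ − E))/ℏ.
κ = √(2 × 1.91 × 8.74) = 5.778.

κ = 5.78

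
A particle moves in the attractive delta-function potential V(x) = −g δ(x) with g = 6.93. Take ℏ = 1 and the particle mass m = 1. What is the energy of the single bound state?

E = -24.0

The bound state is ψ(x) = √κ e^{−κ|x|}. The derivative jump ψ'(0⁺) − ψ'(0⁻) = −(2mg/ℏ²)ψ(0) fixes κ = mg/ℏ² = 6.930.
Then E = −ℏ²κ²/(2m) = −mg²/(2ℏ²) = -24.01.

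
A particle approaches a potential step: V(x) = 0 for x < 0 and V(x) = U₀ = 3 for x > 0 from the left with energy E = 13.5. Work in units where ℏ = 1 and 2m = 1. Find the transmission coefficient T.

The wavenumbers are k₁ = √(2mE)/ℏ = 3.674 on the left and k₂ = √(2m(E − U₀))/ℏ = 3.240 on the right.
Matching ψ and ψ′ at x = 0 gives r = (k₁ − k₂)/(k₁ + k₂), so R = r² = 0.003937 and T = 1 − R = 0.9961.

T = 0.996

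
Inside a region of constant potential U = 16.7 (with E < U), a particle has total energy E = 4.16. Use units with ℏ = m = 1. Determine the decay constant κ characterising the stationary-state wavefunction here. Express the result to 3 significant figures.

κ = 5.01

Since E < U the TISE in this region is ψ'' = κ²ψ with κ = √(2m(U − E))/ℏ.
κ = √(2 × 1 × 12.54) = 5.008.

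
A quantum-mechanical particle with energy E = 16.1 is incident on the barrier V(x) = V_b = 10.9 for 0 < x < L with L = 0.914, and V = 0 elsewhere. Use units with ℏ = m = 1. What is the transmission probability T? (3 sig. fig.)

E > V_b: inside the barrier k₂ = √(2m(E − V_b))/ℏ = 3.225, k₂L = 2.948.
Matching at both interfaces gives T⁻¹ = 1 + V_b² sin²(k₂L) / [4E(E − V_b)] = 1.013, hence T = 0.987.

T = 0.987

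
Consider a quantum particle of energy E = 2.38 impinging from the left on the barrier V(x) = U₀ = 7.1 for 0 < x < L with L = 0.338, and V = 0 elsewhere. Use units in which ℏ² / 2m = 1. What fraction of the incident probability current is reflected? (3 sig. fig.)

R = 0.419

Since E < U₀ the interior solution is evanescent with decay constant κ = √(2m(U₀ − E))/ℏ = 2.173.
κL = 0.7343, sinh(κL) = 0.8021.
Matching ψ, ψ′ at both faces gives T = [1 + U₀² sinh²(κL) / (4E(U₀ − E))]⁻¹ = 1/1.722 = 0.581.
R = 1 − T = 0.419.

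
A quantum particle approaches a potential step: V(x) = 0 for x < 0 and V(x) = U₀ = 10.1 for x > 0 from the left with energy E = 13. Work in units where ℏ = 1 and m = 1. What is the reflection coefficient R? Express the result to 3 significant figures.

R = 0.128

The wavenumbers are k₁ = √(2mE)/ℏ = 5.099 on the left and k₂ = √(2m(E − U₀))/ℏ = 2.408 on the right.
Matching ψ and ψ′ at x = 0 gives r = (k₁ − k₂)/(k₁ + k₂), so R = r² = 0.1285 and T = 1 − R = 0.8715.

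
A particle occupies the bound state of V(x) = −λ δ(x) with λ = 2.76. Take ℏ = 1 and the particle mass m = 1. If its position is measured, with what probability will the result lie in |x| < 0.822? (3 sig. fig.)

The normalised bound state is ψ = √κ e^{−κ|x|} with κ = mλ/ℏ² = 2.760.
P(|x| < d) = ∫_{−d}^{d} κ e^{−2κ|x|} dx = 1 − e^{−2κd} = 1 − e^{−4.537} = 0.9893.

P = 0.989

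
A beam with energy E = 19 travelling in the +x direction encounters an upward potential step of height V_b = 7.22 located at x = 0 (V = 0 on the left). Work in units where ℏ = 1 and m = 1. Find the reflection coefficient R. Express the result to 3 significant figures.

R = 0.0141

The wavenumbers are k₁ = √(2mE)/ℏ = 6.164 on the left and k₂ = √(2m(E − V_b))/ℏ = 4.854 on the right.
Continuity of ψ and ψ′ at the step yields the reflection amplitude r = (k₁ − k₂)/(k₁ + k₂) = 0.1189; thus R = |r|² = 0.01415, T = 0.9859.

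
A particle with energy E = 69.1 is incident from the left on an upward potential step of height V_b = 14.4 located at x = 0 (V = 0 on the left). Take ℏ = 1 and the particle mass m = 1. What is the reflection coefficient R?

R = 0.00341

The wavenumbers are k₁ = √(2mE)/ℏ = 11.76 on the left and k₂ = √(2m(E − V_b))/ℏ = 10.46 on the right.
Continuity of ψ and ψ′ at the step yields the reflection amplitude r = (k₁ − k₂)/(k₁ + k₂) = 0.05836; thus R = |r|² = 0.003405, T = 0.9966.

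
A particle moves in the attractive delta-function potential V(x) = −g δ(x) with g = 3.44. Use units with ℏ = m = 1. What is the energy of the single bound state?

For x ≠ 0 the bound state is ψ ∝ e^{−κ|x|}; integrating the TISE across the delta gives the cusp condition 2κ = 2mg/ℏ², so κ = 3.440.
Then E = −ℏ²κ²/(2m) = −mg²/(2ℏ²) = -5.917.

E = -5.92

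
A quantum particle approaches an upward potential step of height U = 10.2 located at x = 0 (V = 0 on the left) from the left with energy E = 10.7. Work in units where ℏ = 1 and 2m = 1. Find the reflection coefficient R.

R = 0.415

The wavenumbers are k₁ = √(2mE)/ℏ = 3.271 on the left and k₂ = √(2m(E − U))/ℏ = 0.7071 on the right.
Continuity of ψ and ψ′ at the step yields the reflection amplitude r = (k₁ − k₂)/(k₁ + k₂) = 0.6445; thus R = |r|² = 0.4154, T = 0.5846.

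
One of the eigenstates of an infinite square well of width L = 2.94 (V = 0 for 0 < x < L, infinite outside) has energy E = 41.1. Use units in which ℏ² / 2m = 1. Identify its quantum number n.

From E_n = n²π²ℏ²/(2mL²) invert to n = √(2mL²E)/(πℏ).
n = (2.94/π) × √(2 × 0.5 × 41.1) = 6.000 → n = 6.

n = 6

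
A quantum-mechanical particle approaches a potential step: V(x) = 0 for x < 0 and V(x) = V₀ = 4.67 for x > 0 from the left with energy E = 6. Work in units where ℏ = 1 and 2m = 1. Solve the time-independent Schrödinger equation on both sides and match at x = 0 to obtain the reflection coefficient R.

R = 0.129

On each side the TISE gives plane waves with k = √(2m(E − V))/ℏ: k₁ = √(2·½·6) = 2.449, k₂ = √(2·½·1.33) = 1.153.
Continuity of ψ and ψ′ at the step yields the reflection amplitude r = (k₁ − k₂)/(k₁ + k₂) = 0.3598; thus R = |r|² = 0.1294, T = 0.8706.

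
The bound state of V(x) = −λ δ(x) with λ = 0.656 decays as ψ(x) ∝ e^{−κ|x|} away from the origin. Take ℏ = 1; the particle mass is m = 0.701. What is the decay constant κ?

κ = 0.460

Integrating the TISE across x = 0 gives the cusp condition ψ'(0⁺) − ψ'(0⁻) = −(2mλ/ℏ²)ψ(0).
With ψ ∝ e^{−κ|x|} this yields −2κ = −2mλ/ℏ², so κ = mλ/ℏ² = 0.4599.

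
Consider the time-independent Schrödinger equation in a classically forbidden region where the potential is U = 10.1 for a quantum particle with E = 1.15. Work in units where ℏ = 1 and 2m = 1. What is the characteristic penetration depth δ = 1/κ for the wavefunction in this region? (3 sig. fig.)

δ = 0.334

Since E < U the TISE in this region is ψ'' = κ²ψ with κ = √(2m(U − E))/ℏ.
κ = √(2 × 0.5 × 8.95) = 2.992. The penetration depth is δ = 1/κ = 0.334.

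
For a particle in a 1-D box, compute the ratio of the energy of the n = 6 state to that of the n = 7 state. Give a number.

E_n = n²π²ℏ²/(2mL²) so the ratio is n₂²/n₁² = 36/49 = 0.734694.

0.734694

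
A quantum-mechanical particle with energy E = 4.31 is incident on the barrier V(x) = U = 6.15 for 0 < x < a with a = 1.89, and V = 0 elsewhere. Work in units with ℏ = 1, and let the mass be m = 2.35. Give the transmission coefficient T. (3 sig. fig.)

Since E < U the interior solution is evanescent with decay constant κ = √(2m(U − E))/ℏ = 2.941.
κa = 5.558, sinh(κa) = 129.7.
Matching ψ, ψ′ at both faces gives T = [1 + U² sinh²(κa) / (4E(U − E))]⁻¹ = 1/20040 = 0.0000499.

T = 0.0000499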